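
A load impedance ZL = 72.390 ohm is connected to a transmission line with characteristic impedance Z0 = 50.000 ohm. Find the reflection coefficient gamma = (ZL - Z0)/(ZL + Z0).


gamma = (72.390 - 50.000) / (72.390 + 50.000) = 0.1829

0.1829


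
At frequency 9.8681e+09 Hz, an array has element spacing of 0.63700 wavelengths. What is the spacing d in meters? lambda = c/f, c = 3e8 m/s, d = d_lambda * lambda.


lambda = c / f = 3.0000e+08 / 9.8681e+09 = 0.03040099 m
d = 0.63700 * 0.03040099 = 0.01937 m

0.01937 m


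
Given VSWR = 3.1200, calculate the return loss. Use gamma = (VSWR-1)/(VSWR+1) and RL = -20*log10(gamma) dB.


gamma = (3.1200 - 1) / (3.1200 + 1) = 0.5145631
RL = -20 * log10(0.5145631) = 5.771 dB

5.771 dB


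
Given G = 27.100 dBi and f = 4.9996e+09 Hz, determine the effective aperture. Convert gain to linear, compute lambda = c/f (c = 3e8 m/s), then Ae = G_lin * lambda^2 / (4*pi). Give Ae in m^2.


lambda = c / f = 3.0000e+08 / 4.9996e+09 = 0.06000480 m
G_linear = 10^(27.100/10) = 512.8614
Ae = G_linear * lambda^2 / (4*pi) = 512.8614 * 0.06000480^2 / (4*pi) = 0.1469 m^2

0.1469 m^2


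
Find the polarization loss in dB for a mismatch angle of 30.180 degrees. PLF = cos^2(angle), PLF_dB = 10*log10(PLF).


PLF_linear = cos^2(30.180 deg) = 0.7472744
PLF_dB = 10 * log10(0.7472744) = -1.265 dB

-1.265 dB


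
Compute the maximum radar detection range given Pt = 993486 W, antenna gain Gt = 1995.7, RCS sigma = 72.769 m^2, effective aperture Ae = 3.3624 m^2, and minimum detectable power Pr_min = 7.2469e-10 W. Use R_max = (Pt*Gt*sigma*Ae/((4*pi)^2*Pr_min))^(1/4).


R^4 = 993486*1995.7*72.769*3.3624 / ((4*pi)^2 * 7.2469e-10) = 4.239170e+18
R_max = 4.239170e+18^0.25 = 45375 m

45375 m


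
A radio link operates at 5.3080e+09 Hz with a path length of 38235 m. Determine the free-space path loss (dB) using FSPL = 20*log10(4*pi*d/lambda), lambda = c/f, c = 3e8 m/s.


lambda = c / f = 3.0000e+08 / 5.3080e+09 = 0.05651846 m
FSPL = 20 * log10(4*pi*38235/0.05651846) = 138.6 dB

138.6 dB


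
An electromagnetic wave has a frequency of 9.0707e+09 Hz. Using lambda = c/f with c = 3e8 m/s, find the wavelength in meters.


lambda = c / f = 3.0000e+08 / 9.0707e+09 = 0.03307 m

0.03307 m


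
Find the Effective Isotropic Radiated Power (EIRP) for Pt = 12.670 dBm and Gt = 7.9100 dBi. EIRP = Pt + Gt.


EIRP = Pt + Gt = 12.670 + 7.9100 = 20.58 dBm

20.58 dBm


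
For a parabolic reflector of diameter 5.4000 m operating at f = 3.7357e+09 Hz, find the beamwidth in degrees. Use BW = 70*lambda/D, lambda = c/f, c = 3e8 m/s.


lambda = c / f = 3.0000e+08 / 3.7357e+09 = 0.08030623 m
BW = 70 * 0.08030623 / 5.4000 = 1.041 deg

1.041 deg


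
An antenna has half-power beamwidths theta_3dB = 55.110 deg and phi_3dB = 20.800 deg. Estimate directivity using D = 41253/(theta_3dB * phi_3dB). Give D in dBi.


D_linear = 41253 / (55.110 * 20.800) = 35.98834
D_dBi = 10 * log10(35.98834) = 15.56 dBi

15.56 dBi


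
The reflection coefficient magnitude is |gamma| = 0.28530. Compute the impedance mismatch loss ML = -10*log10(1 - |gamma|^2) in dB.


ML = -10 * log10(1 - 0.28530^2) = -10 * log10(0.91860391) = 0.3687 dB

0.3687 dB


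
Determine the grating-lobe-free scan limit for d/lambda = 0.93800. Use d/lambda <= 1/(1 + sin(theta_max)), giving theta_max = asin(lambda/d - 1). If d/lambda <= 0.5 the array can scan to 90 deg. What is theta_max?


lambda/d - 1 = 1/0.93800 - 1 = 0.06609808
theta_max = asin(0.06609808) = 3.790 deg

3.790 deg


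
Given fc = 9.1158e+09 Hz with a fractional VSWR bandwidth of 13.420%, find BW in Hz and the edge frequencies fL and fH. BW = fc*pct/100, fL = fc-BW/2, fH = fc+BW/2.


BW = 9.1158e+09 * 13.420/100 = 1.223340e+09 Hz
fL = 9.1158e+09 - 1.223340e+09/2 = 8.504e+09 Hz
fH = 9.1158e+09 + 1.223340e+09/2 = 9.727e+09 Hz

BW=1.223e+09 Hz, fL=8.504e+09 Hz, fH=9.727e+09 Hz


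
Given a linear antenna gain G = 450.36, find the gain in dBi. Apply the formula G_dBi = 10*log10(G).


G_dBi = 10 * log10(450.36) = 26.54 dBi

26.54 dBi


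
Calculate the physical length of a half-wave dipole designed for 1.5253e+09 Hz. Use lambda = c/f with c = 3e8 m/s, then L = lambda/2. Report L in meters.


lambda = c / f = 3.0000e+08 / 1.5253e+09 = 0.1966826 m
L = lambda / 2 = 0.1966826 / 2 = 0.09834 m

0.09834 m


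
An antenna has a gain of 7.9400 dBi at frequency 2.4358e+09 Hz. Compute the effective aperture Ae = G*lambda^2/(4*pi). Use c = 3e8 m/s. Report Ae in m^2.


lambda = c / f = 3.0000e+08 / 2.4358e+09 = 0.1231628 m
G_linear = 10^(7.9400/10) = 6.223003
Ae = G_linear * lambda^2 / (4*pi) = 6.223003 * 0.1231628^2 / (4*pi) = 7.512e-03 m^2

7.512e-03 m^2


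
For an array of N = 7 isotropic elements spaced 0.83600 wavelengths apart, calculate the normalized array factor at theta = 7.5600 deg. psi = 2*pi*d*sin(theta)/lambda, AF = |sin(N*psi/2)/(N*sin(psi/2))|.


psi = 2*pi*0.83600*sin(7.5600 deg) = 0.6910738 rad
AF = |sin(7*0.6910738/2) / (7*sin(0.6910738/2))| = 0.2790

0.2790


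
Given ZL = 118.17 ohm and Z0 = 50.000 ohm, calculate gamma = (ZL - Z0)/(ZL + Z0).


gamma = (118.17 - 50.000) / (118.17 + 50.000) = 0.4054

0.4054


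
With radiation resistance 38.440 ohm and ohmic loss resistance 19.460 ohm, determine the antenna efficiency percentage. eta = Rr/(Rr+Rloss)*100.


eta = 38.440 / (38.440 + 19.460) * 100 = 66.39%

66.39%


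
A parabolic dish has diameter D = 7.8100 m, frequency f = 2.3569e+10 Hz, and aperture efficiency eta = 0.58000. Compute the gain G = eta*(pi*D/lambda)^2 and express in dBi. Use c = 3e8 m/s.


lambda = c / f = 3.0000e+08 / 2.3569e+10 = 0.01272858 m
G_linear = 0.58000 * (pi * 7.8100 / 0.01272858)^2 = 2.155112e+06
G_dBi = 10 * log10(2.155112e+06) = 63.33 dBi

63.33 dBi


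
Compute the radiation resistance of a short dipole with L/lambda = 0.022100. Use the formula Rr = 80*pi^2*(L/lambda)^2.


Rr = 80 * pi^2 * (0.022100)^2 = 80 * 9.869604 * 4.884100e-04 = 0.3856 ohm

0.3856 ohm


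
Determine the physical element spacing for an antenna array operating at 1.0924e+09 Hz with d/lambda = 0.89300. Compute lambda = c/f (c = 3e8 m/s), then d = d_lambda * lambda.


lambda = c / f = 3.0000e+08 / 1.0924e+09 = 0.2746247 m
d = 0.89300 * 0.2746247 = 0.2452 m

0.2452 m


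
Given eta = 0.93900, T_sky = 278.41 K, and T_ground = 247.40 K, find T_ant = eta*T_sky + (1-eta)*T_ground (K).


T_ant = 0.93900 * 278.41 + (1 - 0.93900) * 247.40 = 276.5 K

276.5 K


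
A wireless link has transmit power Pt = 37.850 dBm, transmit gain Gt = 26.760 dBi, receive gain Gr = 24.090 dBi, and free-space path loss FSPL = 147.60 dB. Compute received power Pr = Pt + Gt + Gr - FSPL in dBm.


Pr = 37.850 + 26.760 + 24.090 - 147.60 = -58.90 dBm

-58.90 dBm


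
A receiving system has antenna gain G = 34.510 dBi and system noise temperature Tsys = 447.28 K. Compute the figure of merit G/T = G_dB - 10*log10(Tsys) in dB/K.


G/T = 34.510 - 10*log10(447.28) = 34.510 - 26.50579 = 8.004 dB/K

8.004 dB/K


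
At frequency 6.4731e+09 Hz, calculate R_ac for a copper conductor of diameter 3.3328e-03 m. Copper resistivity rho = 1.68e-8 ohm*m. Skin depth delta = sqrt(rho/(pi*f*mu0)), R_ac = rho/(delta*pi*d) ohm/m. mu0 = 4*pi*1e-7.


delta = sqrt(1.68e-8 / (pi * 6.4731e+09 * 4*pi*1e-7)) = 8.108091e-07 m
R_ac = 1.68e-8 / (8.108091e-07 * pi * 3.3328e-03) = 1.979 ohm/m

1.979 ohm/m


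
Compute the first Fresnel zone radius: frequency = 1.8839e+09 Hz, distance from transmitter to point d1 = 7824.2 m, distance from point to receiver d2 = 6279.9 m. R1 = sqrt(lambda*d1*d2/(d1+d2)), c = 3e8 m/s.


lambda = c / f = 3.0000e+08 / 1.8839e+09 = 0.1592441 m
R1 = sqrt(0.1592441 * 7824.2 * 6279.9 / (7824.2 + 6279.9)) = 23.55 m

23.55 m


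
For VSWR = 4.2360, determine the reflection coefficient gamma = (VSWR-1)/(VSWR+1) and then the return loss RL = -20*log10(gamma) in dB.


gamma = (4.2360 - 1) / (4.2360 + 1) = 0.6180290
RL = -20 * log10(0.6180290) = 4.180 dB

4.180 dB


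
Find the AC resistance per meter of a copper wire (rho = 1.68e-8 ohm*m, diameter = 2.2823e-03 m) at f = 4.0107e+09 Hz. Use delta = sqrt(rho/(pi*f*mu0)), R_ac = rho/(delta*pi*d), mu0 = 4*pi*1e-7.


delta = sqrt(1.68e-8 / (pi * 4.0107e+09 * 4*pi*1e-7)) = 1.030065e-06 m
R_ac = 1.68e-8 / (1.030065e-06 * pi * 2.2823e-03) = 2.275 ohm/m

2.275 ohm/m


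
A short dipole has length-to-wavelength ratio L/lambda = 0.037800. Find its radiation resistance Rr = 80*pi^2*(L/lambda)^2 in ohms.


Rr = 80 * pi^2 * (0.037800)^2 = 80 * 9.869604 * 1.428840e-03 = 1.128 ohm

1.128 ohm


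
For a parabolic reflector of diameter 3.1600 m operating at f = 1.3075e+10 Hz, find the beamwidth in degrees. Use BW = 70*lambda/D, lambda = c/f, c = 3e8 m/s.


lambda = c / f = 3.0000e+08 / 1.3075e+10 = 0.02294455 m
BW = 70 * 0.02294455 / 3.1600 = 0.5083 deg

0.5083 deg


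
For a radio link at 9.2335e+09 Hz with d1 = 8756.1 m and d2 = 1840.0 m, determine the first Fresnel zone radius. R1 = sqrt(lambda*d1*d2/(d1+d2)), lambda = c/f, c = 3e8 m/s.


lambda = c / f = 3.0000e+08 / 9.2335e+09 = 0.03249039 m
R1 = sqrt(0.03249039 * 8756.1 * 1840.0 / (8756.1 + 1840.0)) = 7.029 m

7.029 m


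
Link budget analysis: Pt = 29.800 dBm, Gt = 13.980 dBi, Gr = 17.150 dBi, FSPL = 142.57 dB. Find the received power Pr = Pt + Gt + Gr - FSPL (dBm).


Pr = 29.800 + 13.980 + 17.150 - 142.57 = -81.64 dBm

-81.64 dBm


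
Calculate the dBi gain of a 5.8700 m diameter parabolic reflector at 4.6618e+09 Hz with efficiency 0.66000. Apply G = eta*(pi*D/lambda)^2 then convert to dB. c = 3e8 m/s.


lambda = c / f = 3.0000e+08 / 4.6618e+09 = 0.06435283 m
G_linear = 0.66000 * (pi * 5.8700 / 0.06435283)^2 = 54198.16
G_dBi = 10 * log10(54198.16) = 47.34 dBi

47.34 dBi


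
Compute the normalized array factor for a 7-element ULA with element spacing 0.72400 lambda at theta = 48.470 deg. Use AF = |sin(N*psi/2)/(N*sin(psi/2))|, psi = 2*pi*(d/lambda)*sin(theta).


psi = 2*pi*0.72400*sin(48.470 deg) = 3.405440 rad
AF = |sin(7*3.405440/2) / (7*sin(3.405440/2))| = 0.08691

0.08691


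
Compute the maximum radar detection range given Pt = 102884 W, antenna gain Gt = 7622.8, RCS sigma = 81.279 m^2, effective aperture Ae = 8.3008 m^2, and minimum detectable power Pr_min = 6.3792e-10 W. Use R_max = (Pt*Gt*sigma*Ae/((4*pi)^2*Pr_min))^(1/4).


R^4 = 102884*7622.8*81.279*8.3008 / ((4*pi)^2 * 6.3792e-10) = 5.252605e+18
R_max = 5.252605e+18^0.25 = 47873 m

47873 m


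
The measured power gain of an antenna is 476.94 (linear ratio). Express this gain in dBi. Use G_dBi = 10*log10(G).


G_dBi = 10 * log10(476.94) = 26.78 dBi

26.78 dBi


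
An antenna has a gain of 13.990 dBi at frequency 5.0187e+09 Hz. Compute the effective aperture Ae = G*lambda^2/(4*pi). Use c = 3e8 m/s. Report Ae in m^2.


lambda = c / f = 3.0000e+08 / 5.0187e+09 = 0.05977644 m
G_linear = 10^(13.990/10) = 25.06109
Ae = G_linear * lambda^2 / (4*pi) = 25.06109 * 0.05977644^2 / (4*pi) = 7.126e-03 m^2

7.126e-03 m^2


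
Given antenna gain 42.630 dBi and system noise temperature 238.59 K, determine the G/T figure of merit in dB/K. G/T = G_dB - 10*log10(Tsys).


G/T = 42.630 - 10*log10(238.59) = 42.630 - 23.77652 = 18.85 dB/K

18.85 dB/K


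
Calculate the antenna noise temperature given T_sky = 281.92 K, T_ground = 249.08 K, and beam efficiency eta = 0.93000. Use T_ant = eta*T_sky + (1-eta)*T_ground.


T_ant = 0.93000 * 281.92 + (1 - 0.93000) * 249.08 = 279.6 K

279.6 K


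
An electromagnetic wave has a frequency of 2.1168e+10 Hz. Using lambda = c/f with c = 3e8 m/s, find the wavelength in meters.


lambda = c / f = 3.0000e+08 / 2.1168e+10 = 0.01417 m

0.01417 m


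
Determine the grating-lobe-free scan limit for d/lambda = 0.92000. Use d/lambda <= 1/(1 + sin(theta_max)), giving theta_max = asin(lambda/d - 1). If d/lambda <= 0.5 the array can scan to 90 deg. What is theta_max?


lambda/d - 1 = 1/0.92000 - 1 = 0.08695652
theta_max = asin(0.08695652) = 4.989 deg

4.989 deg


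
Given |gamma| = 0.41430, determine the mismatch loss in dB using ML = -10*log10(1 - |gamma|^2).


ML = -10 * log10(1 - 0.41430^2) = -10 * log10(0.82835551) = 0.8178 dB

0.8178 dB


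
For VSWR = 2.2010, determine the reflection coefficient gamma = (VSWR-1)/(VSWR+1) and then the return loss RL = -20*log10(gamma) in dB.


gamma = (2.2010 - 1) / (2.2010 + 1) = 0.3751953
RL = -20 * log10(0.3751953) = 8.515 dB

8.515 dB


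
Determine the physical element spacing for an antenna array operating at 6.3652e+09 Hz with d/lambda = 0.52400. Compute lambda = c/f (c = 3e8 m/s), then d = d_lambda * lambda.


lambda = c / f = 3.0000e+08 / 6.3652e+09 = 0.04713128 m
d = 0.52400 * 0.04713128 = 0.02470 m

0.02470 m


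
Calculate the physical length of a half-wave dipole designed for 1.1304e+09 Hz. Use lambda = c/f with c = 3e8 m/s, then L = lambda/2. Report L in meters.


lambda = c / f = 3.0000e+08 / 1.1304e+09 = 0.2653928 m
L = lambda / 2 = 0.2653928 / 2 = 0.1327 m

0.1327 m


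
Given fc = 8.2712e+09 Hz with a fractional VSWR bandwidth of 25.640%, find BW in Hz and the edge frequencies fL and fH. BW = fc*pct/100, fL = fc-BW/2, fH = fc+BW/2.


BW = 8.2712e+09 * 25.640/100 = 2.120736e+09 Hz
fL = 8.2712e+09 - 2.120736e+09/2 = 7.211e+09 Hz
fH = 8.2712e+09 + 2.120736e+09/2 = 9.332e+09 Hz

BW=2.121e+09 Hz, fL=7.211e+09 Hz, fH=9.332e+09 Hz


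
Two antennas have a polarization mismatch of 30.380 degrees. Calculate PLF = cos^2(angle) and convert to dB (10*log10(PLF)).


PLF_linear = cos^2(30.380 deg) = 0.7442345
PLF_dB = 10 * log10(0.7442345) = -1.283 dB

-1.283 dB


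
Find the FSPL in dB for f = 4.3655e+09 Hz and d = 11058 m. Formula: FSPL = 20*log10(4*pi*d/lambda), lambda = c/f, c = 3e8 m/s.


lambda = c / f = 3.0000e+08 / 4.3655e+09 = 0.06872065 m
FSPL = 20 * log10(4*pi*11058/0.06872065) = 126.1 dB

126.1 dB


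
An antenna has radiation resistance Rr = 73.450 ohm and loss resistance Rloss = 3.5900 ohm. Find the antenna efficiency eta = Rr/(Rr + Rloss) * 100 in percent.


eta = 73.450 / (73.450 + 3.5900) * 100 = 95.34%

95.34%


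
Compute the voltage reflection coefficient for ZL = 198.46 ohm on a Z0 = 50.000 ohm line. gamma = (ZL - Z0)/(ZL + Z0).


gamma = (198.46 - 50.000) / (198.46 + 50.000) = 0.5975

0.5975


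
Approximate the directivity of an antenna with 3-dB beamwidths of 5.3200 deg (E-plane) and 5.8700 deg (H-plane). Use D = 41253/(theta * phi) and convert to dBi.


D_linear = 41253 / (5.3200 * 5.8700) = 1321.009
D_dBi = 10 * log10(1321.009) = 31.21 dBi

31.21 dBi


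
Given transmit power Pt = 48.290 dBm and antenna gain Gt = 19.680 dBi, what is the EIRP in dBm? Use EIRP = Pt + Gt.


EIRP = Pt + Gt = 48.290 + 19.680 = 67.97 dBm

67.97 dBm


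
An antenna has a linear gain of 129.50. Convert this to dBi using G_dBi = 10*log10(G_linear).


G_dBi = 10 * log10(129.50) = 21.12 dBi

21.12 dBi


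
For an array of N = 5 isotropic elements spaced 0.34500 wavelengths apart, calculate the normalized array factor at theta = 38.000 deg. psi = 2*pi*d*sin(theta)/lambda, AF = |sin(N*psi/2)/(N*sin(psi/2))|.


psi = 2*pi*0.34500*sin(38.000 deg) = 1.334569 rad
AF = |sin(5*1.334569/2) / (5*sin(1.334569/2))| = 0.06257

0.06257


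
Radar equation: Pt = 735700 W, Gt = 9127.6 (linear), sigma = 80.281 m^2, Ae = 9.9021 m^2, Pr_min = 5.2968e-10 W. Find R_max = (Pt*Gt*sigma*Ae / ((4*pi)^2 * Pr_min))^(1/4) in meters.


R^4 = 735700*9127.6*80.281*9.9021 / ((4*pi)^2 * 5.2968e-10) = 6.382108e+19
R_max = 6.382108e+19^0.25 = 89380 m

89380 m


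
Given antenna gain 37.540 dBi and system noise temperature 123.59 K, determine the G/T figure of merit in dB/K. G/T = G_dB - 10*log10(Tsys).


G/T = 37.540 - 10*log10(123.59) = 37.540 - 20.91983 = 16.62 dB/K

16.62 dB/K


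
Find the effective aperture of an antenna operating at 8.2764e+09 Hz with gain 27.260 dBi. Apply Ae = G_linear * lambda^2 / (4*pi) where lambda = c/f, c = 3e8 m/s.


lambda = c / f = 3.0000e+08 / 8.2764e+09 = 0.03624764 m
G_linear = 10^(27.260/10) = 532.1083
Ae = G_linear * lambda^2 / (4*pi) = 532.1083 * 0.03624764^2 / (4*pi) = 0.05564 m^2

0.05564 m^2


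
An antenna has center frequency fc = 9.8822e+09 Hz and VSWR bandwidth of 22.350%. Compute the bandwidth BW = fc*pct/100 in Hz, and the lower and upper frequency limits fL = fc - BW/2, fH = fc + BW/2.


BW = 9.8822e+09 * 22.350/100 = 2.208672e+09 Hz
fL = 9.8822e+09 - 2.208672e+09/2 = 8.778e+09 Hz
fH = 9.8822e+09 + 2.208672e+09/2 = 1.099e+10 Hz

BW=2.209e+09 Hz, fL=8.778e+09 Hz, fH=1.099e+10 Hz


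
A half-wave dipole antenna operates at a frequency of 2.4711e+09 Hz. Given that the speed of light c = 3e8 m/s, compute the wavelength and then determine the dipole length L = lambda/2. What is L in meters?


lambda = c / f = 3.0000e+08 / 2.4711e+09 = 0.1214034 m
L = lambda / 2 = 0.1214034 / 2 = 0.06070 m

0.06070 m


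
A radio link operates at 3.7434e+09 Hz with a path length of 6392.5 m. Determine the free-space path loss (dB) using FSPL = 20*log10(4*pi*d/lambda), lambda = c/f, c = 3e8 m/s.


lambda = c / f = 3.0000e+08 / 3.7434e+09 = 0.08014105 m
FSPL = 20 * log10(4*pi*6392.5/0.08014105) = 120.0 dB

120.0 dB


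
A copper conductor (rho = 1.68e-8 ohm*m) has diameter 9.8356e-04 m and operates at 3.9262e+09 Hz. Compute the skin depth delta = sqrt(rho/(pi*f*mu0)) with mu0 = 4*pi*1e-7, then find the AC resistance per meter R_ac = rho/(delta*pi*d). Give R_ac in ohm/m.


delta = sqrt(1.68e-8 / (pi * 3.9262e+09 * 4*pi*1e-7)) = 1.041091e-06 m
R_ac = 1.68e-8 / (1.041091e-06 * pi * 9.8356e-04) = 5.222 ohm/m

5.222 ohm/m


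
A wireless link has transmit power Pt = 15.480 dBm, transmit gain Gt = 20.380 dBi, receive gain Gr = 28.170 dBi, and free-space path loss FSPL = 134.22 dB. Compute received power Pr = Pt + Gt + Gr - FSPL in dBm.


Pr = 15.480 + 20.380 + 28.170 - 134.22 = -70.19 dBm

-70.19 dBm


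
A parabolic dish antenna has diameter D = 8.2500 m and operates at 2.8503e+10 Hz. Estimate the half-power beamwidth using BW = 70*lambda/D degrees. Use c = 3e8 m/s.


lambda = c / f = 3.0000e+08 / 2.8503e+10 = 0.01052521 m
BW = 70 * 0.01052521 / 8.2500 = 0.08930 deg

0.08930 deg


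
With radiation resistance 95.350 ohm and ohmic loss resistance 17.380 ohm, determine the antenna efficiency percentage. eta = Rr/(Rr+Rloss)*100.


eta = 95.350 / (95.350 + 17.380) * 100 = 84.58%

84.58%


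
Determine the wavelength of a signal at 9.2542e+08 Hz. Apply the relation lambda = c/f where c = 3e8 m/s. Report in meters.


lambda = c / f = 3.0000e+08 / 9.2542e+08 = 0.3242 m

0.3242 m


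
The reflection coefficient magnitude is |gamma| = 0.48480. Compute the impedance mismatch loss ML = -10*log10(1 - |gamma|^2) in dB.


ML = -10 * log10(1 - 0.48480^2) = -10 * log10(0.76496896) = 1.164 dB

1.164 dB


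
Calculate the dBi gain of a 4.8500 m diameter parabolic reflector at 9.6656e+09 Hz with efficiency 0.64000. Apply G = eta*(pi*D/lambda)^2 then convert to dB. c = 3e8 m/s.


lambda = c / f = 3.0000e+08 / 9.6656e+09 = 0.03103791 m
G_linear = 0.64000 * (pi * 4.8500 / 0.03103791)^2 = 154233.3
G_dBi = 10 * log10(154233.3) = 51.88 dBi

51.88 dBi


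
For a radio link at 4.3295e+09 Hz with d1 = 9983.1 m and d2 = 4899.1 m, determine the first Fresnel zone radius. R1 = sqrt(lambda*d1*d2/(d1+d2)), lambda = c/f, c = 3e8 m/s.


lambda = c / f = 3.0000e+08 / 4.3295e+09 = 0.06929207 m
R1 = sqrt(0.06929207 * 9983.1 * 4899.1 / (9983.1 + 4899.1)) = 15.09 m

15.09 m


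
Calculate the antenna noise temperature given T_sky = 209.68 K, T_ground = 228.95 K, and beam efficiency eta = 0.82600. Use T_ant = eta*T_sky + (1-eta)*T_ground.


T_ant = 0.82600 * 209.68 + (1 - 0.82600) * 228.95 = 213.0 K

213.0 K


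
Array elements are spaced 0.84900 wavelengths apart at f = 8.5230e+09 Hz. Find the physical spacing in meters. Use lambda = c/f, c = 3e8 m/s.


lambda = c / f = 3.0000e+08 / 8.5230e+09 = 0.03519887 m
d = 0.84900 * 0.03519887 = 0.02988 m

0.02988 m


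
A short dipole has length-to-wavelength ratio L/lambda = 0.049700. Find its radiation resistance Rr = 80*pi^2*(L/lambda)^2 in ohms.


Rr = 80 * pi^2 * (0.049700)^2 = 80 * 9.869604 * 2.470090e-03 = 1.950 ohm

1.950 ohm


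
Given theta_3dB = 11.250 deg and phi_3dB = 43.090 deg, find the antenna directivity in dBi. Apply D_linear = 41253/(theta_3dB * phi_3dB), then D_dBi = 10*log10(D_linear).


D_linear = 41253 / (11.250 * 43.090) = 85.09940
D_dBi = 10 * log10(85.09940) = 19.30 dBi

19.30 dBi


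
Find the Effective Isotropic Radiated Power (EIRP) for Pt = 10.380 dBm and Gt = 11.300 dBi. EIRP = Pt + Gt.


EIRP = Pt + Gt = 10.380 + 11.300 = 21.68 dBm

21.68 dBm


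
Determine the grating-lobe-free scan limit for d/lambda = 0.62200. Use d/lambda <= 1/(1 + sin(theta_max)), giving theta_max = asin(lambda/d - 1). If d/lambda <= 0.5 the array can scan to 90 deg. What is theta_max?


lambda/d - 1 = 1/0.62200 - 1 = 0.6077170
theta_max = asin(0.6077170) = 37.42 deg

37.42 deg


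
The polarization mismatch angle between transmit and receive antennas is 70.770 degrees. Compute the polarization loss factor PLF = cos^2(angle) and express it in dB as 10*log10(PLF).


PLF_linear = cos^2(70.770 deg) = 0.1084787
PLF_dB = 10 * log10(0.1084787) = -9.647 dB

-9.647 dB


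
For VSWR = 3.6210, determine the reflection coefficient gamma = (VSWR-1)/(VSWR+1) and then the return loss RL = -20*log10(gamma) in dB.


gamma = (3.6210 - 1) / (3.6210 + 1) = 0.5671932
RL = -20 * log10(0.5671932) = 4.925 dB

4.925 dB


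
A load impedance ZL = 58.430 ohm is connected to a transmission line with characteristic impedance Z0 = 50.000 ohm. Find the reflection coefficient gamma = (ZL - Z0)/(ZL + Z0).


gamma = (58.430 - 50.000) / (58.430 + 50.000) = 0.07775

0.07775


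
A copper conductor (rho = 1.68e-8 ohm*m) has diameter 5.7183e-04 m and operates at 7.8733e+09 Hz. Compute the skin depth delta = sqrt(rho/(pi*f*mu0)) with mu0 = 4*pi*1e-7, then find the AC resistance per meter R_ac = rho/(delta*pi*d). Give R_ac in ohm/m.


delta = sqrt(1.68e-8 / (pi * 7.8733e+09 * 4*pi*1e-7)) = 7.351846e-07 m
R_ac = 1.68e-8 / (7.351846e-07 * pi * 5.7183e-04) = 12.72 ohm/m

12.72 ohm/m


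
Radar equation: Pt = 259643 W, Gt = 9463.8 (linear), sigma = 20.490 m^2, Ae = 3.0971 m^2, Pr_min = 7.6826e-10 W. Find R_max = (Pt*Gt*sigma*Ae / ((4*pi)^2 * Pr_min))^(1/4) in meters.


R^4 = 259643*9463.8*20.490*3.0971 / ((4*pi)^2 * 7.6826e-10) = 1.285320e+18
R_max = 1.285320e+18^0.25 = 33671 m

33671 m


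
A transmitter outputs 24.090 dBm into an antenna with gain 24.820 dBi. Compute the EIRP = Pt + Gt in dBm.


EIRP = Pt + Gt = 24.090 + 24.820 = 48.91 dBm

48.91 dBm


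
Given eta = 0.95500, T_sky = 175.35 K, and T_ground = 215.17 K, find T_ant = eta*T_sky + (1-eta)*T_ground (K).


T_ant = 0.95500 * 175.35 + (1 - 0.95500) * 215.17 = 177.1 K

177.1 K


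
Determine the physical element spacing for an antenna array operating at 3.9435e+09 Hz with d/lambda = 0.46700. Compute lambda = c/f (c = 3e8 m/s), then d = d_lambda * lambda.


lambda = c / f = 3.0000e+08 / 3.9435e+09 = 0.07607455 m
d = 0.46700 * 0.07607455 = 0.03553 m

0.03553 m


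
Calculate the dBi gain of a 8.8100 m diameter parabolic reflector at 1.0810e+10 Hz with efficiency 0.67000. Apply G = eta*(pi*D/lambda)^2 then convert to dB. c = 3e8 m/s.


lambda = c / f = 3.0000e+08 / 1.0810e+10 = 0.02775208 m
G_linear = 0.67000 * (pi * 8.8100 / 0.02775208)^2 = 666400.5
G_dBi = 10 * log10(666400.5) = 58.24 dBi

58.24 dBi


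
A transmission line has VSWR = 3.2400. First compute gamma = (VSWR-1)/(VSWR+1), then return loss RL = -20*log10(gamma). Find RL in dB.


gamma = (3.2400 - 1) / (3.2400 + 1) = 0.5283019
RL = -20 * log10(0.5283019) = 5.542 dB

5.542 dB


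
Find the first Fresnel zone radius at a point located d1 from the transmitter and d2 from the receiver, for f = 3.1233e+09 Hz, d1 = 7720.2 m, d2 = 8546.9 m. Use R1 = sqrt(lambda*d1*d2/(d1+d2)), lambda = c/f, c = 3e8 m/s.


lambda = c / f = 3.0000e+08 / 3.1233e+09 = 0.09605225 m
R1 = sqrt(0.09605225 * 7720.2 * 8546.9 / (7720.2 + 8546.9)) = 19.74 m

19.74 m


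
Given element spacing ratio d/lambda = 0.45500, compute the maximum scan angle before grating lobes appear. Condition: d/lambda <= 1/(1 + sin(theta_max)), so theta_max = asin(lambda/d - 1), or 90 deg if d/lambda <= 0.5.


lambda/d - 1 = 1/0.45500 - 1 = 1.197802 >= 1
d/lambda <= 0.5, so the array can scan to endfire without grating lobes: theta_max = 90 deg

90 deg


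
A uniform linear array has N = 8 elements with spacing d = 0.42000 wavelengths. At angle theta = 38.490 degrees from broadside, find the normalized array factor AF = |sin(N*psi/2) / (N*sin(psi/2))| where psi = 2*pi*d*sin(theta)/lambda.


psi = 2*pi*0.42000*sin(38.490 deg) = 1.642417 rad
AF = |sin(8*1.642417/2) / (8*sin(1.642417/2))| = 0.04826

0.04826


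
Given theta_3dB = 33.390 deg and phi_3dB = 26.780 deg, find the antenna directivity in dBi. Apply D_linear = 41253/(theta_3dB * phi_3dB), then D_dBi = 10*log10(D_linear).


D_linear = 41253 / (33.390 * 26.780) = 46.13479
D_dBi = 10 * log10(46.13479) = 16.64 dBi

16.64 dBi


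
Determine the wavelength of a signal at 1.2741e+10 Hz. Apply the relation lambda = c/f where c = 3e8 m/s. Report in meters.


lambda = c / f = 3.0000e+08 / 1.2741e+10 = 0.02355 m

0.02355 m


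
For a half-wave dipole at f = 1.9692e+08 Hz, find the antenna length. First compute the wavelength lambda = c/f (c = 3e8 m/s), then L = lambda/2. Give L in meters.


lambda = c / f = 3.0000e+08 / 1.9692e+08 = 1.523461 m
L = lambda / 2 = 1.523461 / 2 = 0.7617 m

0.7617 m


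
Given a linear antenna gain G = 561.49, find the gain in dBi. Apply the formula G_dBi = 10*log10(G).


G_dBi = 10 * log10(561.49) = 27.49 dBi

27.49 dBi


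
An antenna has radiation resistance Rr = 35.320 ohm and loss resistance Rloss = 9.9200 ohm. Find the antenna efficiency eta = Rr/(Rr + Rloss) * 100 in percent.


eta = 35.320 / (35.320 + 9.9200) * 100 = 78.07%

78.07%


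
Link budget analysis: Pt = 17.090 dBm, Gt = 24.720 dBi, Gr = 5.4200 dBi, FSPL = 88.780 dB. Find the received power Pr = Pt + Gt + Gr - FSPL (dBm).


Pr = 17.090 + 24.720 + 5.4200 - 88.780 = -41.55 dBm

-41.55 dBm


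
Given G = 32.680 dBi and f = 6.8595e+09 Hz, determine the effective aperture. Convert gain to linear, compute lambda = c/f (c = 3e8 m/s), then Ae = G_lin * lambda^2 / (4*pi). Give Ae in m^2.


lambda = c / f = 3.0000e+08 / 6.8595e+09 = 0.04373497 m
G_linear = 10^(32.680/10) = 1853.532
Ae = G_linear * lambda^2 / (4*pi) = 1853.532 * 0.04373497^2 / (4*pi) = 0.2821 m^2

0.2821 m^2


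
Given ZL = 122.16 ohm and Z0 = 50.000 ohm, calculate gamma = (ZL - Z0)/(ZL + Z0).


gamma = (122.16 - 50.000) / (122.16 + 50.000) = 0.4191

0.4191


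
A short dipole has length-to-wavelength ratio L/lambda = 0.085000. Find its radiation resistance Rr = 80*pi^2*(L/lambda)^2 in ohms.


Rr = 80 * pi^2 * (0.085000)^2 = 80 * 9.869604 * 7.225000e-03 = 5.705 ohm

5.705 ohm


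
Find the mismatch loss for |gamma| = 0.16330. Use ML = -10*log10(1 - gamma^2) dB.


ML = -10 * log10(1 - 0.16330^2) = -10 * log10(0.97333311) = 0.1174 dB

0.1174 dB


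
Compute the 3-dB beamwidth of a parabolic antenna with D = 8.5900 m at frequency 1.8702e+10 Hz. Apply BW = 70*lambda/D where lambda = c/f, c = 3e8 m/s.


lambda = c / f = 3.0000e+08 / 1.8702e+10 = 0.01604107 m
BW = 70 * 0.01604107 / 8.5900 = 0.1307 deg

0.1307 deg


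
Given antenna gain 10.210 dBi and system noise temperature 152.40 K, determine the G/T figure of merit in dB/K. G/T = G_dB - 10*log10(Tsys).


G/T = 10.210 - 10*log10(152.40) = 10.210 - 21.82985 = -11.62 dB/K

-11.62 dB/K


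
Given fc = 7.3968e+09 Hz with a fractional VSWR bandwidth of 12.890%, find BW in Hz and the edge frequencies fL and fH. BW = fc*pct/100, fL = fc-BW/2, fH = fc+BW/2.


BW = 7.3968e+09 * 12.890/100 = 9.534475e+08 Hz
fL = 7.3968e+09 - 9.534475e+08/2 = 6.920e+09 Hz
fH = 7.3968e+09 + 9.534475e+08/2 = 7.874e+09 Hz

BW=9.534e+08 Hz, fL=6.920e+09 Hz, fH=7.874e+09 Hz


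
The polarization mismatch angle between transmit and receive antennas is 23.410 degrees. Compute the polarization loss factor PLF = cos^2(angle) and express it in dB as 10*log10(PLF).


PLF_linear = cos^2(23.410 deg) = 0.8421463
PLF_dB = 10 * log10(0.8421463) = -0.7461 dB

-0.7461 dB


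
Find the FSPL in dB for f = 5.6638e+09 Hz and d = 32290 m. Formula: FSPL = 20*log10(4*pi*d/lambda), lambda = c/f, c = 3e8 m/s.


lambda = c / f = 3.0000e+08 / 5.6638e+09 = 0.05296797 m
FSPL = 20 * log10(4*pi*32290/0.05296797) = 137.7 dB

137.7 dB


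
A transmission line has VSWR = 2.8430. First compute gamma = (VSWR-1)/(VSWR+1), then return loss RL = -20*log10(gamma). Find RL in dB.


gamma = (2.8430 - 1) / (2.8430 + 1) = 0.4795733
RL = -20 * log10(0.4795733) = 6.383 dB

6.383 dB


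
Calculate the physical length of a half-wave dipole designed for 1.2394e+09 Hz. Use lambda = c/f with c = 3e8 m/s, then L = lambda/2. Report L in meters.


lambda = c / f = 3.0000e+08 / 1.2394e+09 = 0.2420526 m
L = lambda / 2 = 0.2420526 / 2 = 0.1210 m

0.1210 m


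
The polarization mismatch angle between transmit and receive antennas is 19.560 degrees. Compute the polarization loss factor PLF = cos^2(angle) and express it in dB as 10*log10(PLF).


PLF_linear = cos^2(19.560 deg) = 0.8879131
PLF_dB = 10 * log10(0.8879131) = -0.5163 dB

-0.5163 dB


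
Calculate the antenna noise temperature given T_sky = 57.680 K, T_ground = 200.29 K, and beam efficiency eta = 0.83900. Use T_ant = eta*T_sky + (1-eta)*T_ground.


T_ant = 0.83900 * 57.680 + (1 - 0.83900) * 200.29 = 80.64 K

80.64 K


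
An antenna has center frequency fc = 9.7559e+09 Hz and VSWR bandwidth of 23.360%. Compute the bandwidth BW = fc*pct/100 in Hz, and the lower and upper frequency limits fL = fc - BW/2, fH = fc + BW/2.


BW = 9.7559e+09 * 23.360/100 = 2.278978e+09 Hz
fL = 9.7559e+09 - 2.278978e+09/2 = 8.616e+09 Hz
fH = 9.7559e+09 + 2.278978e+09/2 = 1.090e+10 Hz

BW=2.279e+09 Hz, fL=8.616e+09 Hz, fH=1.090e+10 Hz


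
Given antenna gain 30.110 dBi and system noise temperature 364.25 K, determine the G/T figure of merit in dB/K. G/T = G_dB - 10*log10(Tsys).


G/T = 30.110 - 10*log10(364.25) = 30.110 - 25.61400 = 4.496 dB/K

4.496 dB/K


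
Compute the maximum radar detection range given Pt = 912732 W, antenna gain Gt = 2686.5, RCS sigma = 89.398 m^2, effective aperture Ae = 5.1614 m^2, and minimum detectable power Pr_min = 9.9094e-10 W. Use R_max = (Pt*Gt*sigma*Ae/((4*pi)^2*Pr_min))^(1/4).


R^4 = 912732*2686.5*89.398*5.1614 / ((4*pi)^2 * 9.9094e-10) = 7.230334e+18
R_max = 7.230334e+18^0.25 = 51855 m

51855 m


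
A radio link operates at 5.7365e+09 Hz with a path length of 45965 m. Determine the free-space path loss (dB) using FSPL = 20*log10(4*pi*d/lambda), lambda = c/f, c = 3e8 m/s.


lambda = c / f = 3.0000e+08 / 5.7365e+09 = 0.05229670 m
FSPL = 20 * log10(4*pi*45965/0.05229670) = 140.9 dB

140.9 dB


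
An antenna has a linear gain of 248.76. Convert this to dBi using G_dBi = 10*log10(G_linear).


G_dBi = 10 * log10(248.76) = 23.96 dBi

23.96 dBi


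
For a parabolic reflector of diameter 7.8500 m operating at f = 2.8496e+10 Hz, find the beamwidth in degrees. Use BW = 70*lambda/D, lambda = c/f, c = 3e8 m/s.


lambda = c / f = 3.0000e+08 / 2.8496e+10 = 0.01052779 m
BW = 70 * 0.01052779 / 7.8500 = 0.09388 deg

0.09388 deg


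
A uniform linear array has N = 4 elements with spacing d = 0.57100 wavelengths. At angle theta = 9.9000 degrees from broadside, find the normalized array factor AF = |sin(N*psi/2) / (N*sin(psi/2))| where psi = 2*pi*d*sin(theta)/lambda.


psi = 2*pi*0.57100*sin(9.9000 deg) = 0.6168298 rad
AF = |sin(4*0.6168298/2) / (4*sin(0.6168298/2))| = 0.7772

0.7772


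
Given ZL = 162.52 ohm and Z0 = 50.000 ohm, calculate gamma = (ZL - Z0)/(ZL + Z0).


gamma = (162.52 - 50.000) / (162.52 + 50.000) = 0.5295

0.5295


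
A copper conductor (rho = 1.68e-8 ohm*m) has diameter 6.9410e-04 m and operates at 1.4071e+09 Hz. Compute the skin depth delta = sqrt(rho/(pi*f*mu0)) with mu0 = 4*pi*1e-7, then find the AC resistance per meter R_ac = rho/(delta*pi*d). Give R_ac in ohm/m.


delta = sqrt(1.68e-8 / (pi * 1.4071e+09 * 4*pi*1e-7)) = 1.739051e-06 m
R_ac = 1.68e-8 / (1.739051e-06 * pi * 6.9410e-04) = 4.430 ohm/m

4.430 ohm/m


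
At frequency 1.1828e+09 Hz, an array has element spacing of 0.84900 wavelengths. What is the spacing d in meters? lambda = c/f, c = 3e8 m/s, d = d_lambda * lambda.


lambda = c / f = 3.0000e+08 / 1.1828e+09 = 0.2536354 m
d = 0.84900 * 0.2536354 = 0.2153 m

0.2153 m


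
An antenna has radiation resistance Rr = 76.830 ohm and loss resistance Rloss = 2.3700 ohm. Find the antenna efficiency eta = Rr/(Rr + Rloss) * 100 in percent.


eta = 76.830 / (76.830 + 2.3700) * 100 = 97.01%

97.01%


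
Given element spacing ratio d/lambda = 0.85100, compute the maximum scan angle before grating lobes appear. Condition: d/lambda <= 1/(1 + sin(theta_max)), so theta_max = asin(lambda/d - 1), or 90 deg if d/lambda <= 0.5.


lambda/d - 1 = 1/0.85100 - 1 = 0.1750881
theta_max = asin(0.1750881) = 10.08 deg

10.08 deg


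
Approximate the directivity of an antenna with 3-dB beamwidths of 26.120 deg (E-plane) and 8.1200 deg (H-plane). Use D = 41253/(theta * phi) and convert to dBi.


D_linear = 41253 / (26.120 * 8.1200) = 194.5030
D_dBi = 10 * log10(194.5030) = 22.89 dBi

22.89 dBi


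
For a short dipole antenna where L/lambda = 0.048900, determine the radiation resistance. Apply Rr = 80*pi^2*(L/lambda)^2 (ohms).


Rr = 80 * pi^2 * (0.048900)^2 = 80 * 9.869604 * 2.391210e-03 = 1.888 ohm

1.888 ohm


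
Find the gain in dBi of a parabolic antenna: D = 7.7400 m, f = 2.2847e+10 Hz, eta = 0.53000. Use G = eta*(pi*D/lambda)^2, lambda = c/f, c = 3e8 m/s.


lambda = c / f = 3.0000e+08 / 2.2847e+10 = 0.01313083 m
G_linear = 0.53000 * (pi * 7.7400 / 0.01313083)^2 = 1.817495e+06
G_dBi = 10 * log10(1.817495e+06) = 62.59 dBi

62.59 dBi


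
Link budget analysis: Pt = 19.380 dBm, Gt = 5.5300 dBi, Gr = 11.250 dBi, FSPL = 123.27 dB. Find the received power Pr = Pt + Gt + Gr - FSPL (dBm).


Pr = 19.380 + 5.5300 + 11.250 - 123.27 = -87.11 dBm

-87.11 dBm


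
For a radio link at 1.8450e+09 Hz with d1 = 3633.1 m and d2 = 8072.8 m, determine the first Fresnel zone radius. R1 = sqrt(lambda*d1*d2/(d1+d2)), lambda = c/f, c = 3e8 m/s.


lambda = c / f = 3.0000e+08 / 1.8450e+09 = 0.1626016 m
R1 = sqrt(0.1626016 * 3633.1 * 8072.8 / (3633.1 + 8072.8)) = 20.18 m

20.18 m


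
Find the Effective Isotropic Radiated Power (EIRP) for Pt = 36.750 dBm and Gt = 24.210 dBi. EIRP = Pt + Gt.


EIRP = Pt + Gt = 36.750 + 24.210 = 60.96 dBm

60.96 dBm


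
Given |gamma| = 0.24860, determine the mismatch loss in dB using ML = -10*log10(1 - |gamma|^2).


ML = -10 * log10(1 - 0.24860^2) = -10 * log10(0.93819804) = 0.2771 dB

0.2771 dB


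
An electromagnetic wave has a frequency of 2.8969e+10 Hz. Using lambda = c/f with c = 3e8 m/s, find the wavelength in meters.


lambda = c / f = 3.0000e+08 / 2.8969e+10 = 0.01036 m

0.01036 m


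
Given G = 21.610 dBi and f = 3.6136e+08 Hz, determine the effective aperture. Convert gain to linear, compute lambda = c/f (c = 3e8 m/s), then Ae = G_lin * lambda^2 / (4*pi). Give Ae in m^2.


lambda = c / f = 3.0000e+08 / 3.6136e+08 = 0.8301970 m
G_linear = 10^(21.610/10) = 144.8772
Ae = G_linear * lambda^2 / (4*pi) = 144.8772 * 0.8301970^2 / (4*pi) = 7.946 m^2

7.946 m^2


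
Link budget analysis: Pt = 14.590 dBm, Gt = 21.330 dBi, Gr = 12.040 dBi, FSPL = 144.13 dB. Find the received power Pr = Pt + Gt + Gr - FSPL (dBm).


Pr = 14.590 + 21.330 + 12.040 - 144.13 = -96.17 dBm

-96.17 dBm


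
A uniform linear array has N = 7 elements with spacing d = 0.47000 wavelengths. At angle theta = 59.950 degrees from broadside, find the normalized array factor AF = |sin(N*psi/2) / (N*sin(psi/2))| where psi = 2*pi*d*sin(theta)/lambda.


psi = 2*pi*0.47000*sin(59.950 deg) = 2.556168 rad
AF = |sin(7*2.556168/2) / (7*sin(2.556168/2))| = 0.06866

0.06866


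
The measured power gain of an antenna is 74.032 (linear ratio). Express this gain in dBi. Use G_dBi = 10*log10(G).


G_dBi = 10 * log10(74.032) = 18.69 dBi

18.69 dBi


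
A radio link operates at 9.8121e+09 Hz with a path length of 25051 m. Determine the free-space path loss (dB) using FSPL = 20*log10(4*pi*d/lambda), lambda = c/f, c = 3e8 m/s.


lambda = c / f = 3.0000e+08 / 9.8121e+09 = 0.03057449 m
FSPL = 20 * log10(4*pi*25051/0.03057449) = 140.3 dB

140.3 dB


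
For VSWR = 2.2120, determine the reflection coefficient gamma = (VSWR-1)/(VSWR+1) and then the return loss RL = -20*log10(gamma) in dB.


gamma = (2.2120 - 1) / (2.2120 + 1) = 0.3773350
RL = -20 * log10(0.3773350) = 8.465 dB

8.465 dB


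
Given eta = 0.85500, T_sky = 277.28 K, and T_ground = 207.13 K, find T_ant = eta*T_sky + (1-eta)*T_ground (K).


T_ant = 0.85500 * 277.28 + (1 - 0.85500) * 207.13 = 267.1 K

267.1 K


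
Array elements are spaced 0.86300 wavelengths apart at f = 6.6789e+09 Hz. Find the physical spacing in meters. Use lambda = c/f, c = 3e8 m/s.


lambda = c / f = 3.0000e+08 / 6.6789e+09 = 0.04491758 m
d = 0.86300 * 0.04491758 = 0.03876 m

0.03876 m


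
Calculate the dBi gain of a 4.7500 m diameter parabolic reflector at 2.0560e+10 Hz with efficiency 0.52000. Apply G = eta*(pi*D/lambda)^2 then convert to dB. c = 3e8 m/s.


lambda = c / f = 3.0000e+08 / 2.0560e+10 = 0.01459144 m
G_linear = 0.52000 * (pi * 4.7500 / 0.01459144)^2 = 543868.6
G_dBi = 10 * log10(543868.6) = 57.35 dBi

57.35 dBi


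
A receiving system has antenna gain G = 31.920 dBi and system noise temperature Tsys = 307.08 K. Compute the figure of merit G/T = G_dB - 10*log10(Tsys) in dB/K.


G/T = 31.920 - 10*log10(307.08) = 31.920 - 24.87252 = 7.047 dB/K

7.047 dB/K


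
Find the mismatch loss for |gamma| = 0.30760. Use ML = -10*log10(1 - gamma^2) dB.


ML = -10 * log10(1 - 0.30760^2) = -10 * log10(0.90538224) = 0.4317 dB

0.4317 dB


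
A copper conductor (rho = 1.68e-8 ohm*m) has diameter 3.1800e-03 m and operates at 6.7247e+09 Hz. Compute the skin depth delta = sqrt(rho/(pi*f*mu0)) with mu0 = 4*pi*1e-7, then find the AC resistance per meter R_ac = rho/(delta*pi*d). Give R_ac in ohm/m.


delta = sqrt(1.68e-8 / (pi * 6.7247e+09 * 4*pi*1e-7)) = 7.954966e-07 m
R_ac = 1.68e-8 / (7.954966e-07 * pi * 3.1800e-03) = 2.114 ohm/m

2.114 ohm/m


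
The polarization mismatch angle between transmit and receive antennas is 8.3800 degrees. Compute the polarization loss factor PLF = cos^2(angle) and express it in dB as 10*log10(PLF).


PLF_linear = cos^2(8.3800 deg) = 0.9787605
PLF_dB = 10 * log10(0.9787605) = -0.09324 dB

-0.09324 dB


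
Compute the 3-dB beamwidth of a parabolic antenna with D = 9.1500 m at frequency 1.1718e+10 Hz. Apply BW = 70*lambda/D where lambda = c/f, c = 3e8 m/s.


lambda = c / f = 3.0000e+08 / 1.1718e+10 = 0.02560164 m
BW = 70 * 0.02560164 / 9.1500 = 0.1959 deg

0.1959 deg


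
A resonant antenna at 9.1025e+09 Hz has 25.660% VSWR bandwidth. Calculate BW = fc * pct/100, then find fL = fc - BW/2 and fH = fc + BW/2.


BW = 9.1025e+09 * 25.660/100 = 2.335702e+09 Hz
fL = 9.1025e+09 - 2.335702e+09/2 = 7.935e+09 Hz
fH = 9.1025e+09 + 2.335702e+09/2 = 1.027e+10 Hz

BW=2.336e+09 Hz, fL=7.935e+09 Hz, fH=1.027e+10 Hz


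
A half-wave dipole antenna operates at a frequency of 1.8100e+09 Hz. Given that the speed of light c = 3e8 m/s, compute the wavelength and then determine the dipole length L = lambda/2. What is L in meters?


lambda = c / f = 3.0000e+08 / 1.8100e+09 = 0.1657459 m
L = lambda / 2 = 0.1657459 / 2 = 0.08287 m

0.08287 m


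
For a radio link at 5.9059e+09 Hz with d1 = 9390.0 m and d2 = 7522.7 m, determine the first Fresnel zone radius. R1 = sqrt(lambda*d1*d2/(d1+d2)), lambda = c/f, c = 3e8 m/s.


lambda = c / f = 3.0000e+08 / 5.9059e+09 = 0.05079666 m
R1 = sqrt(0.05079666 * 9390.0 * 7522.7 / (9390.0 + 7522.7)) = 14.57 m

14.57 m
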